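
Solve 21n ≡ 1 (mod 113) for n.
70

Using Extended Euclidean Algorithm:
gcd(21, 113) = 1
Bezout coefficients: 21 × -43 + 113 × 8 = 1
So 21 × -43 ≡ 1 (mod 113)
The inverse is -43 mod 113 = 70
Verification: 21 × 70 = 1470 = 13 × 113 + 1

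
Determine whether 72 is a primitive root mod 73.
p - 1 = 72 has prime divisors 2, 3. Check 72^(72/q) mod 73 for each: 72^(72/2) = 72^36 ≡ 1, 72^(72/3) = 72^24 ≡ 1 (mod 73). Since 72^36 ≡ 1 (mod 73), the order of 72 divides 36 (in fact the order is 2) ≠ 72, so it is not a primitive root.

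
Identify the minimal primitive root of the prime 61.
p - 1 = 60 has prime divisors 2, 3, 5. h is a primitive root mod 61 iff h^(60/q) ≢ 1 (mod 61) for each such q.
h = 2: 2^30 ≡ 60, 2^20 ≡ 47, 2^12 ≡ 9 (mod 61); none is 1, so 2 has order 60 and is a primitive root.
The smallest primitive root mod 61 is g = 2.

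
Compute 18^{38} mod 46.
26

Using successive squaring:
Binary expansion of 38: 100110
Powers of 18 mod 46 (each is the square of the previous):
  18^1 ≡ 18 (mod 46)
  18^2 ≡ 18² = 324 ≡ 2 (mod 46)
  18^4 ≡ 2² = 4 ≡ 4 (mod 46)
  18^8 ≡ 4² = 16 ≡ 16 (mod 46)
  18^16 ≡ 16² = 256 ≡ 26 (mod 46)
  18^32 ≡ 26² = 676 ≡ 32 (mod 46)
38 = 32 + 4 + 2, so 18^38 = 18^32 × 18^4 × 18^2 ≡ 32 × 4 × 2 (mod 46)
Multiplying step by step:
  32 × 4 = 128 ≡ 36 (mod 46)
  36 × 2 = 72 ≡ 26 (mod 46)
Result: 18^38 ≡ 26 (mod 46)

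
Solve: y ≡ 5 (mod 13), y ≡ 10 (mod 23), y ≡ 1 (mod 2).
M = 13 × 23 × 2 = 598. M₁ = 46, y₁ ≡ 2 (mod 13). M₂ = 26, y₂ ≡ 8 (mod 23). M₃ = 299, y₃ ≡ 1 (mod 2). y = 5×46×2 + 10×26×8 + 1×299×1 ≡ 447 (mod 598)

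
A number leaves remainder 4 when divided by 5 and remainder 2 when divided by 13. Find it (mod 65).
M = 5 × 13 = 65. M₁ = 13, y₁ ≡ 2 (mod 5). M₂ = 5, y₂ ≡ 8 (mod 13). n = 4×13×2 + 2×5×8 ≡ 54 (mod 65)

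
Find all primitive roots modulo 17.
Primitive roots mod 17: {3, 5, 6, 7, 10, 11, 12, 14}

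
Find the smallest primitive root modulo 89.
3

A primitive root g modulo p has order p-1 = 88
Prime divisors of 88: [2, 11]
g is a primitive root iff g^(88/q) ≢ 1 (mod 89) for each prime divisor q
Testing small values:
  g = 2: 2^44 ≡ 1, 2^8 ≡ 78 (mod 89) → 2^44 ≡ 1, not primitive root
  g = 3: 3^44 ≡ 88, 3^8 ≡ 64 (mod 89) → none is 1, primitive root!
The smallest primitive root is 3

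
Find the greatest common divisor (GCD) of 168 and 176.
8

Using the Euclidean algorithm:
168 = 0 × 176 + 168
176 = 1 × 168 + 8
168 = 21 × 8 + 0

GCD(168, 176) = 8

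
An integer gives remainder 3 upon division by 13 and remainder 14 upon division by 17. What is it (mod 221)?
M = 13 × 17 = 221. M₁ = 17, y₁ ≡ 10 (mod 13). M₂ = 13, y₂ ≡ 4 (mod 17). n = 3×17×10 + 14×13×4 ≡ 133 (mod 221). The smallest positive such number is 133.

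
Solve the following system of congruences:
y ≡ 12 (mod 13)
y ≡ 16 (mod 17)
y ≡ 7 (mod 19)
1546

Using the Chinese Remainder Theorem:
M = product of moduli = 4199
For equation 1: M_1 = 323, 323 ≡ 11 (mod 13), inverse of 323 mod 13 is 6 (check: 11 × 6 = 66 ≡ 1 (mod 13))
For equation 2: M_2 = 247, 247 ≡ 9 (mod 17), inverse of 247 mod 17 is 2 (check: 9 × 2 = 18 ≡ 1 (mod 17))
For equation 3: M_3 = 221, 221 ≡ 12 (mod 19), inverse of 221 mod 19 is 8 (check: 12 × 8 = 96 ≡ 1 (mod 19))
Combine: y ≡ Σ r_i×M_i×(M_i⁻¹ mod m_i) = 12×323×6 + 16×247×2 + 7×221×8 = 23256 + 7904 + 12376 = 43536
43536 mod 4199 = 1546
y ≡ 1546 (mod 4199)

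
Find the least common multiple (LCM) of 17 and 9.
153

First find GCD(17, 9) using the Euclidean algorithm:
17 = 1 × 9 + 8
9 = 1 × 8 + 1
8 = 8 × 1 + 0
GCD(17, 9) = 1

LCM formula: LCM(a, b) = (a × b) / GCD(a, b)
LCM(17, 9) = (17 × 9) / 1
LCM(17, 9) = 153 / 1
LCM(17, 9) = 153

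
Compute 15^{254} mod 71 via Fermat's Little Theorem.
60

By Fermat's Little Theorem, a^(p-1) ≡ 1 (mod p) for prime p and gcd(a, p) = 1
Here p = 71, so 15^70 ≡ 1 (mod 71)
We can reduce the exponent: 254 mod 70 = 44
So 15^254 ≡ 15^44 (mod 71)
Computing: 15^44 mod 71 = 60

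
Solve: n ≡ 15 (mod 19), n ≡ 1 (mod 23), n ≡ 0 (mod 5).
M = 19 × 23 × 5 = 2185. M₁ = 115, y₁ ≡ 1 (mod 19). M₂ = 95, y₂ ≡ 8 (mod 23). M₃ = 437, y₃ ≡ 3 (mod 5). n = 15×115×1 + 1×95×8 + 0×437×3 ≡ 300 (mod 2185)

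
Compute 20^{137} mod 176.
48

Using successive squaring:
Binary expansion of 137: 10001001
Powers of 20 mod 176 (each is the square of the previous):
  20^1 ≡ 20 (mod 176)
  20^2 ≡ 20² = 400 ≡ 48 (mod 176)
  20^4 ≡ 48² = 2304 ≡ 16 (mod 176)
  20^8 ≡ 16² = 256 ≡ 80 (mod 176)
  20^16 ≡ 80² = 6400 ≡ 64 (mod 176)
  20^32 ≡ 64² = 4096 ≡ 48 (mod 176)
  20^64 ≡ 48² = 2304 ≡ 16 (mod 176)
  20^128 ≡ 16² = 256 ≡ 80 (mod 176)
137 = 128 + 8 + 1, so 20^137 = 20^128 × 20^8 × 20^1 ≡ 80 × 80 × 20 (mod 176)
Multiplying step by step:
  80 × 80 = 6400 ≡ 64 (mod 176)
  64 × 20 = 1280 ≡ 48 (mod 176)
Result: 20^137 ≡ 48 (mod 176)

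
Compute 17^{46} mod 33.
16

Using successive squaring:
Binary expansion of 46: 101110
Powers of 17 mod 33 (each is the square of the previous):
  17^1 ≡ 17 (mod 33)
  17^2 ≡ 17² = 289 ≡ 25 (mod 33)
  17^4 ≡ 25² = 625 ≡ 31 (mod 33)
  17^8 ≡ 31² = 961 ≡ 4 (mod 33)
  17^16 ≡ 4² = 16 ≡ 16 (mod 33)
  17^32 ≡ 16² = 256 ≡ 25 (mod 33)
46 = 32 + 8 + 4 + 2, so 17^46 = 17^32 × 17^8 × 17^4 × 17^2 ≡ 25 × 4 × 31 × 25 (mod 33)
Multiplying step by step:
  25 × 4 = 100 ≡ 1 (mod 33)
  1 × 31 = 31 ≡ 31 (mod 33)
  31 × 25 = 775 ≡ 16 (mod 33)
Result: 17^46 ≡ 16 (mod 33)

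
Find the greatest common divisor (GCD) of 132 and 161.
1

Using the Euclidean algorithm:
132 = 0 × 161 + 132
161 = 1 × 132 + 29
132 = 4 × 29 + 16
29 = 1 × 16 + 13
16 = 1 × 13 + 3
13 = 4 × 3 + 1
3 = 3 × 1 + 0

GCD(132, 161) = 1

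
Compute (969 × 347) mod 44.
39

(969 × 347) = 336243
336243 mod 44 = 39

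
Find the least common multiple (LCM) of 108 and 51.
1836

First find GCD(108, 51) using the Euclidean algorithm:
108 = 2 × 51 + 6
51 = 8 × 6 + 3
6 = 2 × 3 + 0
GCD(108, 51) = 3

LCM formula: LCM(a, b) = (a × b) / GCD(a, b)
LCM(108, 51) = (108 × 51) / 3
LCM(108, 51) = 5508 / 3
LCM(108, 51) = 1836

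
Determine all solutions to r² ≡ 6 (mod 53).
The square roots of 6 mod 53 are 18 and 35. Verify: 18² = 324 ≡ 6 (mod 53)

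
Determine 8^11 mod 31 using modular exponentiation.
Using repeated squaring. 11 = 8 + 2 + 1 (binary 1011). Repeated squaring mod 31: 8^1 ≡ 8; 8^2 ≡ 8² = 64 ≡ 2; 8^4 ≡ 2² = 4 ≡ 4; 8^8 ≡ 4² = 16 ≡ 16. Multiply: 8^11 = 8^8 × 8^2 × 8^1 ≡ 16 × 2 × 8 (mod 31): 16 × 2 = 32 ≡ 1; 1 × 8 = 8 ≡ 8. So 8^11 ≡ 8 (mod 31).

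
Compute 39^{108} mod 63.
36

Using successive squaring:
Binary expansion of 108: 1101100
Powers of 39 mod 63 (each is the square of the previous):
  39^1 ≡ 39 (mod 63)
  39^2 ≡ 39² = 1521 ≡ 9 (mod 63)
  39^4 ≡ 9² = 81 ≡ 18 (mod 63)
  39^8 ≡ 18² = 324 ≡ 9 (mod 63)
  39^16 ≡ 9² = 81 ≡ 18 (mod 63)
  39^32 ≡ 18² = 324 ≡ 9 (mod 63)
  39^64 ≡ 9² = 81 ≡ 18 (mod 63)
108 = 64 + 32 + 8 + 4, so 39^108 = 39^64 × 39^32 × 39^8 × 39^4 ≡ 18 × 9 × 9 × 18 (mod 63)
Multiplying step by step:
  18 × 9 = 162 ≡ 36 (mod 63)
  36 × 9 = 324 ≡ 9 (mod 63)
  9 × 18 = 162 ≡ 36 (mod 63)
Result: 39^108 ≡ 36 (mod 63)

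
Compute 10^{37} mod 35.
10

Using successive squaring:
Binary expansion of 37: 100101
Powers of 10 mod 35 (each is the square of the previous):
  10^1 ≡ 10 (mod 35)
  10^2 ≡ 10² = 100 ≡ 30 (mod 35)
  10^4 ≡ 30² = 900 ≡ 25 (mod 35)
  10^8 ≡ 25² = 625 ≡ 30 (mod 35)
  10^16 ≡ 30² = 900 ≡ 25 (mod 35)
  10^32 ≡ 25² = 625 ≡ 30 (mod 35)
37 = 32 + 4 + 1, so 10^37 = 10^32 × 10^4 × 10^1 ≡ 30 × 25 × 10 (mod 35)
Multiplying step by step:
  30 × 25 = 750 ≡ 15 (mod 35)
  15 × 10 = 150 ≡ 10 (mod 35)
Result: 10^37 ≡ 10 (mod 35)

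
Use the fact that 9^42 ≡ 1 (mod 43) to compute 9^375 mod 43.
By Fermat: 9^{42} ≡ 1 (mod 43). 375 = 8×42 + 39. So 9^{375} ≡ 9^{39} ≡ 21 (mod 43)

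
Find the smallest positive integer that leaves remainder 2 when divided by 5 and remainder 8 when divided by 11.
M = 5 × 11 = 55. M₁ = 11, y₁ ≡ 1 (mod 5). M₂ = 5, y₂ ≡ 9 (mod 11). k = 2×11×1 + 8×5×9 ≡ 52 (mod 55). The smallest positive such number is 52.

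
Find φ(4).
2

Prime factorization: 4 = 2^2
Using the formula φ(n) = n × Π(1 - 1/p) for each prime factor p:
φ(4) = 4 × (1 - 1/2)
φ(4) = 2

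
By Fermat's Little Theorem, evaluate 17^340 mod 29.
By Fermat: 17^{28} ≡ 1 (mod 29). 340 ≡ 4 (mod 28). So 17^{340} ≡ 17^{4} ≡ 1 (mod 29)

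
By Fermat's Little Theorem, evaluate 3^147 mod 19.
By Fermat: 3^{18} ≡ 1 (mod 19). 147 = 8×18 + 3. So 3^{147} ≡ 3^{3} ≡ 8 (mod 19)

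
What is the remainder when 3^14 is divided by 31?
Using repeated squaring. 14 = 8 + 4 + 2 (binary 1110). Repeated squaring mod 31: 3^1 ≡ 3; 3^2 ≡ 3² = 9 ≡ 9; 3^4 ≡ 9² = 81 ≡ 19; 3^8 ≡ 19² = 361 ≡ 20. Multiply: 3^14 = 3^8 × 3^4 × 3^2 ≡ 20 × 19 × 9 (mod 31): 20 × 19 = 380 ≡ 8; 8 × 9 = 72 ≡ 10. So 3^14 ≡ 10 (mod 31).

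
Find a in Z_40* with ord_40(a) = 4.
33 has order 4 mod 40 since 33^{4} ≡ 1 (mod 40) and no smaller power works.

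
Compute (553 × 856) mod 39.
25

(553 × 856) = 473368
473368 mod 39 = 25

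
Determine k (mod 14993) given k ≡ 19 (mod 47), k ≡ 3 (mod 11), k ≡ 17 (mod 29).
13038

Using the Chinese Remainder Theorem:
M = product of moduli = 14993
For equation 1: M_1 = 319, 319 ≡ 37 (mod 47), inverse of 319 mod 47 is 14 (check: 37 × 14 = 518 ≡ 1 (mod 47))
For equation 2: M_2 = 1363, 1363 ≡ 10 (mod 11), inverse of 1363 mod 11 is 10 (check: 10 × 10 = 100 ≡ 1 (mod 11))
For equation 3: M_3 = 517, 517 ≡ 24 (mod 29), inverse of 517 mod 29 is 23 (check: 24 × 23 = 552 ≡ 1 (mod 29))
Combine: k ≡ Σ r_i×M_i×(M_i⁻¹ mod m_i) = 19×319×14 + 3×1363×10 + 17×517×23 = 84854 + 40890 + 202147 = 327891
327891 mod 14993 = 13038
k ≡ 13038 (mod 14993)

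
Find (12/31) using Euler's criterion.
(12/31) = 12^{15} mod 31 = -1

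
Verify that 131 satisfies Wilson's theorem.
(130)! mod 131 = 130. Since this equals -1 (mod 131), Wilson confirms 131 is prime.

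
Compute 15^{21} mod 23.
20

Using successive squaring:
Binary expansion of 21: 10101
Powers of 15 mod 23 (each is the square of the previous):
  15^1 ≡ 15 (mod 23)
  15^2 ≡ 15² = 225 ≡ 18 (mod 23)
  15^4 ≡ 18² = 324 ≡ 2 (mod 23)
  15^8 ≡ 2² = 4 ≡ 4 (mod 23)
  15^16 ≡ 4² = 16 ≡ 16 (mod 23)
21 = 16 + 4 + 1, so 15^21 = 15^16 × 15^4 × 15^1 ≡ 16 × 2 × 15 (mod 23)
Multiplying step by step:
  16 × 2 = 32 ≡ 9 (mod 23)
  9 × 15 = 135 ≡ 20 (mod 23)
Result: 15^21 ≡ 20 (mod 23)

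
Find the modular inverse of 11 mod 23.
11^(-1) ≡ 21 (mod 23). Verification: 11 × 21 = 231 ≡ 1 (mod 23)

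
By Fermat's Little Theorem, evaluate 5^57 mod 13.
By Fermat: 5^{12} ≡ 1 (mod 13). 57 = 4×12 + 9. So 5^{57} ≡ 5^{9} ≡ 5 (mod 13)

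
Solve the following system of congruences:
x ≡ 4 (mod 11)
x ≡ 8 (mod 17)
59

Using the Chinese Remainder Theorem:
M = product of moduli = 187
For equation 1: M_1 = 17, 17 ≡ 6 (mod 11), inverse of 17 mod 11 is 2 (check: 6 × 2 = 12 ≡ 1 (mod 11))
For equation 2: M_2 = 11, 11 ≡ 11 (mod 17), inverse of 11 mod 17 is 14 (check: 11 × 14 = 154 ≡ 1 (mod 17))
Combine: x ≡ Σ r_i×M_i×(M_i⁻¹ mod m_i) = 4×17×2 + 8×11×14 = 136 + 1232 = 1368
1368 mod 187 = 59
x ≡ 59 (mod 187)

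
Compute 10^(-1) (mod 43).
13

Using Extended Euclidean Algorithm:
gcd(10, 43) = 1
Bezout coefficients: 10 × 13 + 43 × -3 = 1
So 10 × 13 ≡ 1 (mod 43)
The inverse is 13 mod 43 = 13
Verification: 10 × 13 = 130 = 3 × 43 + 1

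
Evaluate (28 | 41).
(28/41) = 28^{20} mod 41 = -1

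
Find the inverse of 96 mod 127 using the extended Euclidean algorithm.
Extended GCD: 96(-41) + 127(31) = 1. So 96^(-1) ≡ 86 ≡ 86 (mod 127). Verify: 96 × 86 = 8256 ≡ 1 (mod 127)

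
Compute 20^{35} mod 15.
5

Using successive squaring:
Binary expansion of 35: 100011
Powers of 20 mod 15 (each is the square of the previous):
  20^1 ≡ 5 (mod 15)
  20^2 ≡ 5² = 25 ≡ 10 (mod 15)
  20^4 ≡ 10² = 100 ≡ 10 (mod 15)
  20^8 ≡ 10² = 100 ≡ 10 (mod 15)
  20^16 ≡ 10² = 100 ≡ 10 (mod 15)
  20^32 ≡ 10² = 100 ≡ 10 (mod 15)
35 = 32 + 2 + 1, so 20^35 = 20^32 × 20^2 × 20^1 ≡ 10 × 10 × 5 (mod 15)
Multiplying step by step:
  10 × 10 = 100 ≡ 10 (mod 15)
  10 × 5 = 50 ≡ 5 (mod 15)
Result: 20^35 ≡ 5 (mod 15)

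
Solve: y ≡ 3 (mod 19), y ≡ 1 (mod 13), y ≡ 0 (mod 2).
M = 19 × 13 × 2 = 494. M₁ = 26, y₁ ≡ 11 (mod 19). M₂ = 38, y₂ ≡ 12 (mod 13). M₃ = 247, y₃ ≡ 1 (mod 2). y = 3×26×11 + 1×38×12 + 0×247×1 ≡ 326 (mod 494)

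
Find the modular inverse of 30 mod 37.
30^(-1) ≡ 21 (mod 37). Verification: 30 × 21 = 630 ≡ 1 (mod 37)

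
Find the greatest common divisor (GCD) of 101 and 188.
1

Using the Euclidean algorithm:
101 = 0 × 188 + 101
188 = 1 × 101 + 87
101 = 1 × 87 + 14
87 = 6 × 14 + 3
14 = 4 × 3 + 2
3 = 1 × 2 + 1
2 = 2 × 1 + 0

GCD(101, 188) = 1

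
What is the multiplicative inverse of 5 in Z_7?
3

Using Extended Euclidean Algorithm:
gcd(5, 7) = 1
Bezout coefficients: 5 × 3 + 7 × -2 = 1
So 5 × 3 ≡ 1 (mod 7)
The inverse is 3 mod 7 = 3
Verification: 5 × 3 = 15 = 2 × 7 + 1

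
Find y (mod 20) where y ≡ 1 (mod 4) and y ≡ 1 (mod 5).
M = 4 × 5 = 20. M₁ = 5, y₁ ≡ 1 (mod 4). M₂ = 4, y₂ ≡ 4 (mod 5). y = 1×5×1 + 1×4×4 ≡ 1 (mod 20)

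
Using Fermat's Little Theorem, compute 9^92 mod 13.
By Fermat: 9^{12} ≡ 1 (mod 13). 92 = 7×12 + 8. So 9^{92} ≡ 9^{8} ≡ 3 (mod 13)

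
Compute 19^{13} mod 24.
19

Using successive squaring:
Binary expansion of 13: 1101
Powers of 19 mod 24 (each is the square of the previous):
  19^1 ≡ 19 (mod 24)
  19^2 ≡ 19² = 361 ≡ 1 (mod 24)
  19^4 ≡ 1² = 1 ≡ 1 (mod 24)
  19^8 ≡ 1² = 1 ≡ 1 (mod 24)
13 = 8 + 4 + 1, so 19^13 = 19^8 × 19^4 × 19^1 ≡ 1 × 1 × 19 (mod 24)
Multiplying step by step:
  1 × 1 = 1 ≡ 1 (mod 24)
  1 × 19 = 19 ≡ 19 (mod 24)
Result: 19^13 ≡ 19 (mod 24)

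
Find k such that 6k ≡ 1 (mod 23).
6^(-1) ≡ 4 (mod 23). Verification: 6 × 4 = 24 ≡ 1 (mod 23)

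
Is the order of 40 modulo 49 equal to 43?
No, the actual order is 42, not 43.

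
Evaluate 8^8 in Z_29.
8 = 8 (binary 1000). Repeated squaring mod 29: 8^1 ≡ 8; 8^2 ≡ 8² = 64 ≡ 6; 8^4 ≡ 6² = 36 ≡ 7; 8^8 ≡ 7² = 49 ≡ 20. So 8^8 ≡ 20 (mod 29).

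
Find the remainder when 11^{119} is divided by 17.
By Fermat: 11^{16} ≡ 1 (mod 17). 119 = 7×16 + 7. So 11^{119} ≡ 11^{7} ≡ 3 (mod 17)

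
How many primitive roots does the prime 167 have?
Number of primitive roots mod 167 = φ(166) = 82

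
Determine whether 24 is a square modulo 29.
By Euler's criterion: 24^{14} ≡ 1 (mod 29). Since this equals 1, 24 is a QR.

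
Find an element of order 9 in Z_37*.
7 has order 9 mod 37 since 7^{9} ≡ 1 (mod 37) and no smaller power works.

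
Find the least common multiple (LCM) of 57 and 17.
969

First find GCD(57, 17) using the Euclidean algorithm:
57 = 3 × 17 + 6
17 = 2 × 6 + 5
6 = 1 × 5 + 1
5 = 5 × 1 + 0
GCD(57, 17) = 1

LCM formula: LCM(a, b) = (a × b) / GCD(a, b)
LCM(57, 17) = (57 × 17) / 1
LCM(57, 17) = 969 / 1
LCM(57, 17) = 969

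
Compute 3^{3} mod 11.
5

Using successive squaring:
Binary expansion of 3: 11
Powers of 3 mod 11 (each is the square of the previous):
  3^1 ≡ 3 (mod 11)
  3^2 ≡ 3² = 9 ≡ 9 (mod 11)
3 = 2 + 1, so 3^3 = 3^2 × 3^1 ≡ 9 × 3 (mod 11)
Multiplying step by step:
  9 × 3 = 27 ≡ 5 (mod 11)
Result: 3^3 ≡ 5 (mod 11)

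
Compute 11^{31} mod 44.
11

Using successive squaring:
Binary expansion of 31: 11111
Powers of 11 mod 44 (each is the square of the previous):
  11^1 ≡ 11 (mod 44)
  11^2 ≡ 11² = 121 ≡ 33 (mod 44)
  11^4 ≡ 33² = 1089 ≡ 33 (mod 44)
  11^8 ≡ 33² = 1089 ≡ 33 (mod 44)
  11^16 ≡ 33² = 1089 ≡ 33 (mod 44)
31 = 16 + 8 + 4 + 2 + 1, so 11^31 = 11^16 × 11^8 × 11^4 × 11^2 × 11^1 ≡ 33 × 33 × 33 × 33 × 11 (mod 44)
Multiplying step by step:
  33 × 33 = 1089 ≡ 33 (mod 44)
  33 × 33 = 1089 ≡ 33 (mod 44)
  33 × 33 = 1089 ≡ 33 (mod 44)
  33 × 11 = 363 ≡ 11 (mod 44)
Result: 11^31 ≡ 11 (mod 44)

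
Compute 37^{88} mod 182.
107

Using successive squaring:
Binary expansion of 88: 1011000
Powers of 37 mod 182 (each is the square of the previous):
  37^1 ≡ 37 (mod 182)
  37^2 ≡ 37² = 1369 ≡ 95 (mod 182)
  37^4 ≡ 95² = 9025 ≡ 107 (mod 182)
  37^8 ≡ 107² = 11449 ≡ 165 (mod 182)
  37^16 ≡ 165² = 27225 ≡ 107 (mod 182)
  37^32 ≡ 107² = 11449 ≡ 165 (mod 182)
  37^64 ≡ 165² = 27225 ≡ 107 (mod 182)
88 = 64 + 16 + 8, so 37^88 = 37^64 × 37^16 × 37^8 ≡ 107 × 107 × 165 (mod 182)
Multiplying step by step:
  107 × 107 = 11449 ≡ 165 (mod 182)
  165 × 165 = 27225 ≡ 107 (mod 182)
Result: 37^88 ≡ 107 (mod 182)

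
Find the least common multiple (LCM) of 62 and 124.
124

First find GCD(62, 124) using the Euclidean algorithm:
62 = 0 × 124 + 62
124 = 2 × 62 + 0
GCD(62, 124) = 62

LCM formula: LCM(a, b) = (a × b) / GCD(a, b)
LCM(62, 124) = (62 × 124) / 62
LCM(62, 124) = 7688 / 62
LCM(62, 124) = 124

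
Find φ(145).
112

Prime factorization: 145 = 5 × 29
Using the formula φ(n) = n × Π(1 - 1/p) for each prime factor p:
φ(145) = 145 × (1 - 1/5) × (1 - 1/29)
φ(145) = 112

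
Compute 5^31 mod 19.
Using Fermat: 5^{18} ≡ 1 (mod 19). 31 ≡ 13 (mod 18). So 5^{31} ≡ 5^{13} ≡ 17 (mod 19)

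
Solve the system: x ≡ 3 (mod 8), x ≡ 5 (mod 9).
M = 8 × 9 = 72. M₁ = 9, y₁ ≡ 1 (mod 8). M₂ = 8, y₂ ≡ 8 (mod 9). x = 3×9×1 + 5×8×8 ≡ 59 (mod 72)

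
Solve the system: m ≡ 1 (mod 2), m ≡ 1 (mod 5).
M = 2 × 5 = 10. M₁ = 5, y₁ ≡ 1 (mod 2). M₂ = 2, y₂ ≡ 3 (mod 5). m = 1×5×1 + 1×2×3 ≡ 1 (mod 10)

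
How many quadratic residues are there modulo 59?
For prime 59, there are (p-1)/2 = (59-1)/2 = 29 quadratic residues (excluding 0).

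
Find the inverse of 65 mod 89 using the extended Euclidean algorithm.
Extended GCD: 65(-26) + 89(19) = 1. So 65^(-1) ≡ 63 ≡ 63 (mod 89). Verify: 65 × 63 = 4095 ≡ 1 (mod 89)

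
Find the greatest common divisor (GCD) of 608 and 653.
1

Using the Euclidean algorithm:
608 = 0 × 653 + 608
653 = 1 × 608 + 45
608 = 13 × 45 + 23
45 = 1 × 23 + 22
23 = 1 × 22 + 1
22 = 22 × 1 + 0

GCD(608, 653) = 1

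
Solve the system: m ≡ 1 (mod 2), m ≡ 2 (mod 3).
M = 2 × 3 = 6. M₁ = 3, y₁ ≡ 1 (mod 2). M₂ = 2, y₂ ≡ 2 (mod 3). m = 1×3×1 + 2×2×2 ≡ 5 (mod 6)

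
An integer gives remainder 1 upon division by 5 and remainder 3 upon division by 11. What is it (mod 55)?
M = 5 × 11 = 55. M₁ = 11, y₁ ≡ 1 (mod 5). M₂ = 5, y₂ ≡ 9 (mod 11). n = 1×11×1 + 3×5×9 ≡ 36 (mod 55). The smallest positive such number is 36.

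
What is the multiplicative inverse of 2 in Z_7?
4

Using Extended Euclidean Algorithm:
gcd(2, 7) = 1
Bezout coefficients: 2 × -3 + 7 × 1 = 1
So 2 × -3 ≡ 1 (mod 7)
The inverse is -3 mod 7 = 4
Verification: 2 × 4 = 8 = 1 × 7 + 1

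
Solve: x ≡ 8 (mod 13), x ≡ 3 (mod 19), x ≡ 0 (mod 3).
M = 13 × 19 × 3 = 741. M₁ = 57, y₁ ≡ 8 (mod 13). M₂ = 39, y₂ ≡ 1 (mod 19). M₃ = 247, y₃ ≡ 1 (mod 3). x = 8×57×8 + 3×39×1 + 0×247×1 ≡ 60 (mod 741)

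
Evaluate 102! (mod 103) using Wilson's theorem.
By Wilson's theorem, (102)! ≡ -1 ≡ 102 (mod 103)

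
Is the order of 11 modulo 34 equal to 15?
No, the actual order is 16, not 15.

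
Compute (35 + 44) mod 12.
7

(35 + 44) = 79
79 mod 12 = 7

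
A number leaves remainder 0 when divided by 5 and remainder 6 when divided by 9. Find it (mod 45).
M = 5 × 9 = 45. M₁ = 9, y₁ ≡ 4 (mod 5). M₂ = 5, y₂ ≡ 2 (mod 9). m = 0×9×4 + 6×5×2 ≡ 15 (mod 45)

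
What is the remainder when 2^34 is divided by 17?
Using Fermat: 2^{16} ≡ 1 (mod 17). 34 ≡ 2 (mod 16). So 2^{34} ≡ 2^{2} ≡ 4 (mod 17)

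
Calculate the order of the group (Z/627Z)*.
360

Prime factorization: 627 = 3 × 11 × 19
Using the formula φ(n) = n × Π(1 - 1/p) for each prime factor p:
φ(627) = 627 × (1 - 1/3) × (1 - 1/11) × (1 - 1/19)
φ(627) = 360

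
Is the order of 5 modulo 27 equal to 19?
No, the actual order is 18, not 19.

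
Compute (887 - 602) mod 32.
29

(887 - 602) = 285
285 mod 32 = 29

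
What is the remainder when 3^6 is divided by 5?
6 = 4 + 2 (binary 110). Repeated squaring mod 5: 3^1 ≡ 3; 3^2 ≡ 3² = 9 ≡ 4; 3^4 ≡ 4² = 16 ≡ 1. Multiply: 3^6 = 3^4 × 3^2 ≡ 1 × 4 (mod 5): 1 × 4 = 4 ≡ 4. So 3^6 ≡ 4 (mod 5).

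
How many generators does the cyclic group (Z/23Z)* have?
10

The number of primitive roots modulo p is φ(p-1) = φ(22)
φ(22) = 10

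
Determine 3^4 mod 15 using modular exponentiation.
4 = 4 (binary 100). Repeated squaring mod 15: 3^1 ≡ 3; 3^2 ≡ 3² = 9 ≡ 9; 3^4 ≡ 9² = 81 ≡ 6. So 3^4 ≡ 6 (mod 15).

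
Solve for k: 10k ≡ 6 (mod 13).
11

Since gcd(10, 13) = 1 divides 6, a solution exists.
Multiply both sides by the inverse of 10 mod 13:
  10^(-1) mod 13 = 4
  x ≡ 4 × 6 ≡ 24 ≡ 11 (mod 13)
Verification: 10 × 11 = 110 = 8 × 13 + 6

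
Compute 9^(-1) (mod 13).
9^(-1) ≡ 3 (mod 13). Verification: 9 × 3 = 27 ≡ 1 (mod 13)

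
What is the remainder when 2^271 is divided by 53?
Using Fermat: 2^{52} ≡ 1 (mod 53). 271 ≡ 11 (mod 52). So 2^{271} ≡ 2^{11} ≡ 34 (mod 53)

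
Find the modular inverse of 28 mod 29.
28^(-1) ≡ 28 (mod 29). Verification: 28 × 28 = 784 ≡ 1 (mod 29)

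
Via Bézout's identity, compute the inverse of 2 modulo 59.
Extended GCD: 2(-29) + 59(1) = 1. So 2^(-1) ≡ 30 ≡ 30 (mod 59). Verify: 2 × 30 = 60 ≡ 1 (mod 59)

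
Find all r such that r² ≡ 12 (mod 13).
The square roots of 12 mod 13 are 8 and 5. Verify: 8² = 64 ≡ 12 (mod 13)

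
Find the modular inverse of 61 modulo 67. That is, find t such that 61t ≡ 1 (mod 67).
11

Using Extended Euclidean Algorithm:
gcd(61, 67) = 1
Bezout coefficients: 61 × 11 + 67 × -10 = 1
So 61 × 11 ≡ 1 (mod 67)
The inverse is 11 mod 67 = 11
Verification: 61 × 11 = 671 = 10 × 67 + 1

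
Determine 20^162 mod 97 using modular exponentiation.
Using Fermat: 20^{96} ≡ 1 (mod 97). 162 ≡ 66 (mod 96). So 20^{162} ≡ 20^{66} ≡ 12 (mod 97)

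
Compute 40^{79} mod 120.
40

Using successive squaring:
Binary expansion of 79: 1001111
Powers of 40 mod 120 (each is the square of the previous):
  40^1 ≡ 40 (mod 120)
  40^2 ≡ 40² = 1600 ≡ 40 (mod 120)
  40^4 ≡ 40² = 1600 ≡ 40 (mod 120)
  40^8 ≡ 40² = 1600 ≡ 40 (mod 120)
  40^16 ≡ 40² = 1600 ≡ 40 (mod 120)
  40^32 ≡ 40² = 1600 ≡ 40 (mod 120)
  40^64 ≡ 40² = 1600 ≡ 40 (mod 120)
79 = 64 + 8 + 4 + 2 + 1, so 40^79 = 40^64 × 40^8 × 40^4 × 40^2 × 40^1 ≡ 40 × 40 × 40 × 40 × 40 (mod 120)
Multiplying step by step:
  40 × 40 = 1600 ≡ 40 (mod 120)
  40 × 40 = 1600 ≡ 40 (mod 120)
  40 × 40 = 1600 ≡ 40 (mod 120)
  40 × 40 = 1600 ≡ 40 (mod 120)
Result: 40^79 ≡ 40 (mod 120)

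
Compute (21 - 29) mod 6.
4

(21 - 29) = -8
-8 mod 6 = 4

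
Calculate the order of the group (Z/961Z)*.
930

Prime factorization: 961 = 31^2
Using the formula φ(n) = n × Π(1 - 1/p) for each prime factor p:
φ(961) = 961 × (1 - 1/31)
φ(961) = 930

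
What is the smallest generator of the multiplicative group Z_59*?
p - 1 = 58 has prime divisors 2, 29. h is a primitive root mod 59 iff h^(58/q) ≢ 1 (mod 59) for each such q.
h = 2: 2^29 ≡ 58, 2^2 ≡ 4 (mod 59); none is 1, so 2 has order 58 and is a primitive root.
The smallest primitive root mod 59 is g = 2.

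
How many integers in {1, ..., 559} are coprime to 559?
504

Prime factorization: 559 = 13 × 43
Using the formula φ(n) = n × Π(1 - 1/p) for each prime factor p:
φ(559) = 559 × (1 - 1/13) × (1 - 1/43)
φ(559) = 504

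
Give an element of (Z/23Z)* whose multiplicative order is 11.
2 has order 11 mod 23 since 2^{11} ≡ 1 (mod 23) and no smaller power works.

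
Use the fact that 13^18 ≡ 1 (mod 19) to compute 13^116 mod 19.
By Fermat: 13^{18} ≡ 1 (mod 19). 116 = 6×18 + 8. So 13^{116} ≡ 13^{8} ≡ 16 (mod 19)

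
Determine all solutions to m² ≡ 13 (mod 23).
The square roots of 13 mod 23 are 6 and 17. Verify: 6² = 36 ≡ 13 (mod 23)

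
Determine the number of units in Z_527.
480

Prime factorization: 527 = 17 × 31
Using the formula φ(n) = n × Π(1 - 1/p) for each prime factor p:
φ(527) = 527 × (1 - 1/17) × (1 - 1/31)
φ(527) = 480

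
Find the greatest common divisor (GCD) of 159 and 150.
3

Using the Euclidean algorithm:
159 = 1 × 150 + 9
150 = 16 × 9 + 6
9 = 1 × 6 + 3
6 = 2 × 3 + 0

GCD(159, 150) = 3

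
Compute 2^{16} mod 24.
16

Using successive squaring:
Binary expansion of 16: 10000
Powers of 2 mod 24 (each is the square of the previous):
  2^1 ≡ 2 (mod 24)
  2^2 ≡ 2² = 4 ≡ 4 (mod 24)
  2^4 ≡ 4² = 16 ≡ 16 (mod 24)
  2^8 ≡ 16² = 256 ≡ 16 (mod 24)
  2^16 ≡ 16² = 256 ≡ 16 (mod 24)
16 is a power of 2, so 2^16 is the last square: ≡ 16 (mod 24)
Result: 2^16 ≡ 16 (mod 24)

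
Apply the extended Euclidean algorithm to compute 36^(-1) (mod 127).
Extended GCD: 36(60) + 127(-17) = 1. So 36^(-1) ≡ 60 ≡ 60 (mod 127). Verify: 36 × 60 = 2160 ≡ 1 (mod 127)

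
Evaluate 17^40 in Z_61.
Using repeated squaring. 40 = 32 + 8 (binary 101000). Repeated squaring mod 61: 17^1 ≡ 17; 17^2 ≡ 17² = 289 ≡ 45; 17^4 ≡ 45² = 2025 ≡ 12; 17^8 ≡ 12² = 144 ≡ 22; 17^16 ≡ 22² = 484 ≡ 57; 17^32 ≡ 57² = 3249 ≡ 16. Multiply: 17^40 = 17^32 × 17^8 ≡ 16 × 22 (mod 61): 16 × 22 = 352 ≡ 47. So 17^40 ≡ 47 (mod 61).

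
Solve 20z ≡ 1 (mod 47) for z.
20^(-1) ≡ 40 (mod 47). Verification: 20 × 40 = 800 ≡ 1 (mod 47)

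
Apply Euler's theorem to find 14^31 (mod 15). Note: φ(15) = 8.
By Euler: 14^{8} ≡ 1 (mod 15) since gcd(14, 15) = 1. 31 = 3×8 + 7. So 14^{31} ≡ 14^{7} ≡ 14 (mod 15)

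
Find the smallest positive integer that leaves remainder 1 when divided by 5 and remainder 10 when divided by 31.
M = 5 × 31 = 155. M₁ = 31, y₁ ≡ 1 (mod 5). M₂ = 5, y₂ ≡ 25 (mod 31). t = 1×31×1 + 10×5×25 ≡ 41 (mod 155). The smallest positive such number is 41.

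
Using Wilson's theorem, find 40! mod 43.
(42)! = (40)! × (41) × (42) ≡ -1 (mod 43). So (40)! ≡ -1 × [(42)(41)]^(-1) ≡ 21 (mod 43)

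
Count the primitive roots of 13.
4

The number of primitive roots modulo p is φ(p-1) = φ(12)
φ(12) = 4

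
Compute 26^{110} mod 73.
54

Using successive squaring:
Binary expansion of 110: 1101110
Powers of 26 mod 73 (each is the square of the previous):
  26^1 ≡ 26 (mod 73)
  26^2 ≡ 26² = 676 ≡ 19 (mod 73)
  26^4 ≡ 19² = 361 ≡ 69 (mod 73)
  26^8 ≡ 69² = 4761 ≡ 16 (mod 73)
  26^16 ≡ 16² = 256 ≡ 37 (mod 73)
  26^32 ≡ 37² = 1369 ≡ 55 (mod 73)
  26^64 ≡ 55² = 3025 ≡ 32 (mod 73)
110 = 64 + 32 + 8 + 4 + 2, so 26^110 = 26^64 × 26^32 × 26^8 × 26^4 × 26^2 ≡ 32 × 55 × 16 × 69 × 19 (mod 73)
Multiplying step by step:
  32 × 55 = 1760 ≡ 8 (mod 73)
  8 × 16 = 128 ≡ 55 (mod 73)
  55 × 69 = 3795 ≡ 72 (mod 73)
  72 × 19 = 1368 ≡ 54 (mod 73)
Result: 26^110 ≡ 54 (mod 73)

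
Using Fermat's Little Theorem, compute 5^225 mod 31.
By Fermat: 5^{30} ≡ 1 (mod 31). 225 = 7×30 + 15. So 5^{225} ≡ 5^{15} ≡ 1 (mod 31)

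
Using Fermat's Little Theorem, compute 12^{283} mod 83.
77

By Fermat's Little Theorem, a^(p-1) ≡ 1 (mod p) for prime p and gcd(a, p) = 1
Here p = 83, so 12^82 ≡ 1 (mod 83)
We can reduce the exponent: 283 mod 82 = 37
So 12^283 ≡ 12^37 (mod 83)
Computing: 12^37 mod 83 = 77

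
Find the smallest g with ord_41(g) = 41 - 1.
p - 1 = 40 has prime divisors 2, 5. h is a primitive root mod 41 iff h^(40/q) ≢ 1 (mod 41) for each such q.
h = 2: 2^20 ≡ 1, 2^8 ≡ 10 (mod 41); 2^20 ≡ 1, so not a primitive root.
h = 3: 3^20 ≡ 40, 3^8 ≡ 1 (mod 41); 3^8 ≡ 1, so not a primitive root.
h = 4: 4^20 ≡ 1, 4^8 ≡ 18 (mod 41); 4^20 ≡ 1, so not a primitive root.
h = 5: 5^20 ≡ 1, 5^8 ≡ 18 (mod 41); 5^20 ≡ 1, so not a primitive root.
h = 6: 6^20 ≡ 40, 6^8 ≡ 10 (mod 41); none is 1, so 6 has order 40 and is a primitive root.
The smallest primitive root mod 41 is g = 6.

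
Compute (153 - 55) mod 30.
8

(153 - 55) = 98
98 mod 30 = 8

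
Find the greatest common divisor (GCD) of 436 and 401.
1

Using the Euclidean algorithm:
436 = 1 × 401 + 35
401 = 11 × 35 + 16
35 = 2 × 16 + 3
16 = 5 × 3 + 1
3 = 3 × 1 + 0

GCD(436, 401) = 1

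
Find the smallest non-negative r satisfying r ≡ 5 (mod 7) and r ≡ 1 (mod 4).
M = 7 × 4 = 28. M₁ = 4, y₁ ≡ 2 (mod 7). M₂ = 7, y₂ ≡ 3 (mod 4). r = 5×4×2 + 1×7×3 ≡ 5 (mod 28)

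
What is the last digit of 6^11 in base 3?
Using repeated squaring. 6 ≡ 0 (mod 3). 11 = 8 + 2 + 1 (binary 1011). Repeated squaring mod 3: 0^1 ≡ 0; 0^2 ≡ 0² = 0 ≡ 0; 0^4 ≡ 0² = 0 ≡ 0; 0^8 ≡ 0² = 0 ≡ 0. Multiply: 6^11 ≡ 0^8 × 0^2 × 0^1 ≡ 0 × 0 × 0 (mod 3): 0 × 0 = 0 ≡ 0; 0 × 0 = 0 ≡ 0. So 6^11 ≡ 0 (mod 3).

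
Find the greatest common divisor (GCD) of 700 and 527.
1

Using the Euclidean algorithm:
700 = 1 × 527 + 173
527 = 3 × 173 + 8
173 = 21 × 8 + 5
8 = 1 × 5 + 3
5 = 1 × 3 + 2
3 = 1 × 2 + 1
2 = 2 × 1 + 0

GCD(700, 527) = 1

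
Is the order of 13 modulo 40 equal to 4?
Yes, ord_40(13) = 4.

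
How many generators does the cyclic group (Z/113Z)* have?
48

The number of primitive roots modulo p is φ(p-1) = φ(112)
φ(112) = 48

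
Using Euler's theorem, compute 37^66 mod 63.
By Euler: 37^{36} ≡ 1 (mod 63) since gcd(37, 63) = 1. 66 = 1×36 + 30. So 37^{66} ≡ 37^{30} ≡ 1 (mod 63)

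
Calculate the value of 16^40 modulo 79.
Using repeated squaring. 40 = 32 + 8 (binary 101000). Repeated squaring mod 79: 16^1 ≡ 16; 16^2 ≡ 16² = 256 ≡ 19; 16^4 ≡ 19² = 361 ≡ 45; 16^8 ≡ 45² = 2025 ≡ 50; 16^16 ≡ 50² = 2500 ≡ 51; 16^32 ≡ 51² = 2601 ≡ 73. Multiply: 16^40 = 16^32 × 16^8 ≡ 73 × 50 (mod 79): 73 × 50 = 3650 ≡ 16. So 16^40 ≡ 16 (mod 79).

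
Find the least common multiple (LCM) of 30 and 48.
240

First find GCD(30, 48) using the Euclidean algorithm:
30 = 0 × 48 + 30
48 = 1 × 30 + 18
30 = 1 × 18 + 12
18 = 1 × 12 + 6
12 = 2 × 6 + 0
GCD(30, 48) = 6

LCM formula: LCM(a, b) = (a × b) / GCD(a, b)
LCM(30, 48) = (30 × 48) / 6
LCM(30, 48) = 1440 / 6
LCM(30, 48) = 240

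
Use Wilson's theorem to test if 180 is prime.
(179)! mod 180 = 0. Since 0 ≢ -1 (mod 180), 180 is not prime.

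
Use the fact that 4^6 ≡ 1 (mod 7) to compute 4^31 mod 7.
By Fermat: 4^{6} ≡ 1 (mod 7). 31 = 5×6 + 1. So 4^{31} ≡ 4^{1} ≡ 4 (mod 7)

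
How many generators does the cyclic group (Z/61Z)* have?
16

The number of primitive roots modulo p is φ(p-1) = φ(60)
φ(60) = 16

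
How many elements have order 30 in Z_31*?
Number of primitive roots mod 31 = φ(30) = 8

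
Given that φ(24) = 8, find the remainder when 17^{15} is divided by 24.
By Euler: 17^{8} ≡ 1 (mod 24) since gcd(17, 24) = 1. 15 = 1×8 + 7. So 17^{15} ≡ 17^{7} ≡ 17 (mod 24)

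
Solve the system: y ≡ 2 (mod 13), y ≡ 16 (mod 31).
M = 13 × 31 = 403. M₁ = 31, y₁ ≡ 8 (mod 13). M₂ = 13, y₂ ≡ 12 (mod 31). y = 2×31×8 + 16×13×12 ≡ 171 (mod 403)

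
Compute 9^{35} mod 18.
9

Using successive squaring:
Binary expansion of 35: 100011
Powers of 9 mod 18 (each is the square of the previous):
  9^1 ≡ 9 (mod 18)
  9^2 ≡ 9² = 81 ≡ 9 (mod 18)
  9^4 ≡ 9² = 81 ≡ 9 (mod 18)
  9^8 ≡ 9² = 81 ≡ 9 (mod 18)
  9^16 ≡ 9² = 81 ≡ 9 (mod 18)
  9^32 ≡ 9² = 81 ≡ 9 (mod 18)
35 = 32 + 2 + 1, so 9^35 = 9^32 × 9^2 × 9^1 ≡ 9 × 9 × 9 (mod 18)
Multiplying step by step:
  9 × 9 = 81 ≡ 9 (mod 18)
  9 × 9 = 81 ≡ 9 (mod 18)
Result: 9^35 ≡ 9 (mod 18)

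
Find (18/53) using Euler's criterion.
(18/53) = 18^{26} mod 53 = -1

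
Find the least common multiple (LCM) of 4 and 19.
76

First find GCD(4, 19) using the Euclidean algorithm:
4 = 0 × 19 + 4
19 = 4 × 4 + 3
4 = 1 × 3 + 1
3 = 3 × 1 + 0
GCD(4, 19) = 1

LCM formula: LCM(a, b) = (a × b) / GCD(a, b)
LCM(4, 19) = (4 × 19) / 1
LCM(4, 19) = 76 / 1
LCM(4, 19) = 76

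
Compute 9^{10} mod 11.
1

Using successive squaring:
Binary expansion of 10: 1010
Powers of 9 mod 11 (each is the square of the previous):
  9^1 ≡ 9 (mod 11)
  9^2 ≡ 9² = 81 ≡ 4 (mod 11)
  9^4 ≡ 4² = 16 ≡ 5 (mod 11)
  9^8 ≡ 5² = 25 ≡ 3 (mod 11)
10 = 8 + 2, so 9^10 = 9^8 × 9^2 ≡ 3 × 4 (mod 11)
Multiplying step by step:
  3 × 4 = 12 ≡ 1 (mod 11)
Result: 9^10 ≡ 1 (mod 11)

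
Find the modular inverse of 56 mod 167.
56^(-1) ≡ 3 (mod 167). Verification: 56 × 3 = 168 ≡ 1 (mod 167)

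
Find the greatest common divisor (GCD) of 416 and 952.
8

Using the Euclidean algorithm:
416 = 0 × 952 + 416
952 = 2 × 416 + 120
416 = 3 × 120 + 56
120 = 2 × 56 + 8
56 = 7 × 8 + 0

GCD(416, 952) = 8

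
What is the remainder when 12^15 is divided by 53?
Using repeated squaring. 15 = 8 + 4 + 2 + 1 (binary 1111). Repeated squaring mod 53: 12^1 ≡ 12; 12^2 ≡ 12² = 144 ≡ 38; 12^4 ≡ 38² = 1444 ≡ 13; 12^8 ≡ 13² = 169 ≡ 10. Multiply: 12^15 = 12^8 × 12^4 × 12^2 × 12^1 ≡ 10 × 13 × 38 × 12 (mod 53): 10 × 13 = 130 ≡ 24; 24 × 38 = 912 ≡ 11; 11 × 12 = 132 ≡ 26. So 12^15 ≡ 26 (mod 53).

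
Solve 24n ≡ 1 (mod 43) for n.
24^(-1) ≡ 9 (mod 43). Verification: 24 × 9 = 216 ≡ 1 (mod 43)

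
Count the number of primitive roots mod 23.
Number of primitive roots mod 23 = φ(22) = 10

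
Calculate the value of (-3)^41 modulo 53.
Using repeated squaring. (-3) ≡ 50 (mod 53). 41 = 32 + 8 + 1 (binary 101001). Repeated squaring mod 53: 50^1 ≡ 50; 50^2 ≡ 50² = 2500 ≡ 9; 50^4 ≡ 9² = 81 ≡ 28; 50^8 ≡ 28² = 784 ≡ 42; 50^16 ≡ 42² = 1764 ≡ 15; 50^32 ≡ 15² = 225 ≡ 13. Multiply: (-3)^41 ≡ 50^32 × 50^8 × 50^1 ≡ 13 × 42 × 50 (mod 53): 13 × 42 = 546 ≡ 16; 16 × 50 = 800 ≡ 5. So (-3)^41 ≡ 5 (mod 53).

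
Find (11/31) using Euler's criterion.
(11/31) = 11^{15} mod 31 = -1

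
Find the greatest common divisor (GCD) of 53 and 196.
1

Using the Euclidean algorithm:
53 = 0 × 196 + 53
196 = 3 × 53 + 37
53 = 1 × 37 + 16
37 = 2 × 16 + 5
16 = 3 × 5 + 1
5 = 5 × 1 + 0

GCD(53, 196) = 1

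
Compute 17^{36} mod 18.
1

Using successive squaring:
Binary expansion of 36: 100100
Powers of 17 mod 18 (each is the square of the previous):
  17^1 ≡ 17 (mod 18)
  17^2 ≡ 17² = 289 ≡ 1 (mod 18)
  17^4 ≡ 1² = 1 ≡ 1 (mod 18)
  17^8 ≡ 1² = 1 ≡ 1 (mod 18)
  17^16 ≡ 1² = 1 ≡ 1 (mod 18)
  17^32 ≡ 1² = 1 ≡ 1 (mod 18)
36 = 32 + 4, so 17^36 = 17^32 × 17^4 ≡ 1 × 1 (mod 18)
Multiplying step by step:
  1 × 1 = 1 ≡ 1 (mod 18)
Result: 17^36 ≡ 1 (mod 18)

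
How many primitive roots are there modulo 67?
Number of primitive roots mod 67 = φ(66) = 20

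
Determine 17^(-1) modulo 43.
17^(-1) ≡ 38 (mod 43). Verification: 17 × 38 = 646 ≡ 1 (mod 43)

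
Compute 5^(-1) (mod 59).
5^(-1) ≡ 12 (mod 59). Verification: 5 × 12 = 60 ≡ 1 (mod 59)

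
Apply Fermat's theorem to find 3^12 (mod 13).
By Fermat's Little Theorem, 3^{12} ≡ 1 (mod 13) since 13 is prime and gcd(3, 13) = 1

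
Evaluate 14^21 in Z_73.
Using repeated squaring. 21 = 16 + 4 + 1 (binary 10101). Repeated squaring mod 73: 14^1 ≡ 14; 14^2 ≡ 14² = 196 ≡ 50; 14^4 ≡ 50² = 2500 ≡ 18; 14^8 ≡ 18² = 324 ≡ 32; 14^16 ≡ 32² = 1024 ≡ 2. Multiply: 14^21 = 14^16 × 14^4 × 14^1 ≡ 2 × 18 × 14 (mod 73): 2 × 18 = 36 ≡ 36; 36 × 14 = 504 ≡ 66. So 14^21 ≡ 66 (mod 73).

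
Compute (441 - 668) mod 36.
25

(441 - 668) = -227
-227 mod 36 = 25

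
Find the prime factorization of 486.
2 × 3^5

Divide by primes starting from smallest:
486 ÷ 2 = 243
243 ÷ 3 = 81
81 ÷ 3 = 27
27 ÷ 3 = 9
9 ÷ 3 = 3
3 ÷ 3 = 1

486 = 2 × 3^5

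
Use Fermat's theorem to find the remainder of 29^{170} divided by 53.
24

By Fermat's Little Theorem, a^(p-1) ≡ 1 (mod p) for prime p and gcd(a, p) = 1
Here p = 53, so 29^52 ≡ 1 (mod 53)
We can reduce the exponent: 170 mod 52 = 14
So 29^170 ≡ 29^14 (mod 53)
Computing: 29^14 mod 53 = 24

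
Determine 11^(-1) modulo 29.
11^(-1) ≡ 8 (mod 29). Verification: 11 × 8 = 88 ≡ 1 (mod 29)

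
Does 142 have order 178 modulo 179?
p - 1 = 178 has prime divisors 2, 89. Check 142^(178/q) mod 179 for each: 142^(178/2) = 142^89 ≡ 1, 142^(178/89) = 142^2 ≡ 116 (mod 179). Since 142^89 ≡ 1 (mod 179), the order of 142 divides 89 (in fact the order is 89) ≠ 178, so it is not a primitive root.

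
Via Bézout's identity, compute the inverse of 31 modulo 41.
Extended GCD: 31(4) + 41(-3) = 1. So 31^(-1) ≡ 4 ≡ 4 (mod 41). Verify: 31 × 4 = 124 ≡ 1 (mod 41)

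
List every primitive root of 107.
Primitive roots mod 107: {2, 5, 6, 7, 8, 15, 17, 18, 20, 21, 22, 24, 26, 28, 31, 32, 38, 43, 45, 46, 50, 51, 54, 55, 58, 59, 60, 63, 65, 66, 67, 68, 70, 71, 72, 73, 74, 77, 78, 80, 82, 84, 88, 91, 93, 94, 95, 96, 97, 98, 103, 104}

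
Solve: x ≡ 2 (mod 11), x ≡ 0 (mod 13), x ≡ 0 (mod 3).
M = 11 × 13 × 3 = 429. M₁ = 39, y₁ ≡ 2 (mod 11). M₂ = 33, y₂ ≡ 2 (mod 13). M₃ = 143, y₃ ≡ 2 (mod 3). x = 2×39×2 + 0×33×2 + 0×143×2 ≡ 156 (mod 429)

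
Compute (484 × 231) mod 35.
14

(484 × 231) = 111804
111804 mod 35 = 14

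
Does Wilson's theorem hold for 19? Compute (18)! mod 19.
(18)! mod 19 = 18. Since this equals -1 (mod 19), Wilson confirms 19 is prime.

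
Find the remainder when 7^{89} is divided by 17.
By Fermat: 7^{16} ≡ 1 (mod 17). 89 = 5×16 + 9. So 7^{89} ≡ 7^{9} ≡ 10 (mod 17)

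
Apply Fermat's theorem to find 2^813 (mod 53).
By Fermat: 2^{52} ≡ 1 (mod 53). 813 ≡ 33 (mod 52). So 2^{813} ≡ 2^{33} ≡ 31 (mod 53)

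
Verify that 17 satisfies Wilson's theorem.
(16)! mod 17 = 16. Since this equals -1 (mod 17), Wilson confirms 17 is prime.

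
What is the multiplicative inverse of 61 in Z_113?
61^(-1) ≡ 63 (mod 113). Verification: 61 × 63 = 3843 ≡ 1 (mod 113)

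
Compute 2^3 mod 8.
3 = 2 + 1 (binary 11). Repeated squaring mod 8: 2^1 ≡ 2; 2^2 ≡ 2² = 4 ≡ 4. Multiply: 2^3 = 2^2 × 2^1 ≡ 4 × 2 (mod 8): 4 × 2 = 8 ≡ 0. So 2^3 ≡ 0 (mod 8).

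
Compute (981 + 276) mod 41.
27

(981 + 276) = 1257
1257 mod 41 = 27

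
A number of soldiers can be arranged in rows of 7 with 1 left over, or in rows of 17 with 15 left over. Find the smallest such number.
M = 7 × 17 = 119. M₁ = 17, y₁ ≡ 5 (mod 7). M₂ = 7, y₂ ≡ 5 (mod 17). y = 1×17×5 + 15×7×5 ≡ 15 (mod 119). The smallest positive such number is 15.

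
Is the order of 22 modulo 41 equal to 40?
Yes, ord_41(22) = 40.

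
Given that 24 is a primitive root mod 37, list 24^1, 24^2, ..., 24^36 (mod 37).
g^1, g^2, ..., g^{36} mod 37: {24, 21, 23, 34, 2, 11, 5, 9, 31, 4, 22, 10, 18, 25, 8, 7, 20, 36, 13, 16, 14, 3, 35, 26, 32, 28, 6, 33, 15, 27, 19, 12, 29, 30, 17, 1}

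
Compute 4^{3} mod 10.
4

Using successive squaring:
Binary expansion of 3: 11
Powers of 4 mod 10 (each is the square of the previous):
  4^1 ≡ 4 (mod 10)
  4^2 ≡ 4² = 16 ≡ 6 (mod 10)
3 = 2 + 1, so 4^3 = 4^2 × 4^1 ≡ 6 × 4 (mod 10)
Multiplying step by step:
  6 × 4 = 24 ≡ 4 (mod 10)
Result: 4^3 ≡ 4 (mod 10)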